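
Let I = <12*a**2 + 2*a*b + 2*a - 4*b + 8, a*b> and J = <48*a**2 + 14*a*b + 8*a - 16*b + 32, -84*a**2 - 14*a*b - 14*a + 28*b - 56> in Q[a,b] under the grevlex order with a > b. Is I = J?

Yes, the ideals are equal.

Since reduced Gröbner bases are canonical representatives of ideals under a given ordering, it suffices to compute and compare them.
Buchberger on the first generating set:
f_1 = 12*a**2 + 2*a*b + 2*a - 4*b + 8, LT = a**2.
f_2 = a*b, LT = a*b.

S(f_1,f_2): lcm = a**2*b. S = 1/6*a*b**2 + 1/6*a*b - 1/3*b**2 + 2/3*b.
  leading term a*b**2: subtract (1/6*b)·f_2 from 1/6*a*b**2 + 1/6*a*b - 1/3*b**2 + 2/3*b → 1/6*a*b - 1/3*b**2 + 2/3*b
  leading term a*b: subtract (1/6)·f_2 from 1/6*a*b - 1/3*b**2 + 2/3*b → -1/3*b**2 + 2/3*b
  leading term b**2: no divisor's leading term divides it; move -1/3*b**2 to the remainder.
  leading term b: no divisor's leading term divides it; move 2/3*b to the remainder.
  remainder -1/3*b**2 + 2/3*b ≠ 0; add g_3 = -1/3*b**2 + 2/3*b to the basis.

The other S-polynomials (S(f_1,g_3), S(f_2,g_3)) all reduce to 0 modulo the current basis, so we have a Gröbner basis.
Inter-reduce: drop elements whose leading term is divisible by another's, tail-reduce, and make monic.
Reduced Gröbner basis: {a**2 + 1/6*a - 1/3*b + 2/3, a*b, b**2 - 2*b}.

Buchberger on the second generating set:
h_1 = 48*a**2 + 14*a*b + 8*a - 16*b + 32, LT = a**2.
h_2 = -84*a**2 - 14*a*b - 14*a + 28*b - 56, LT = a**2.

S(h_1,h_2): lcm = a**2. S = 1/8*a*b.
  leading term a*b: no divisor's leading term divides it; move 1/8*a*b to the remainder.
  remainder 1/8*a*b ≠ 0; add k_3 = 1/8*a*b to the basis.

S(h_1,k_3): lcm = a**2*b. S = 7/24*a*b**2 + 1/6*a*b - 1/3*b**2 + 2/3*b.
  leading term a*b**2: subtract (7/3*b)·k_3 from 7/24*a*b**2 + 1/6*a*b - 1/3*b**2 + 2/3*b → 1/6*a*b - 1/3*b**2 + 2/3*b
  leading term a*b: subtract (4/3)·k_3 from 1/6*a*b - 1/3*b**2 + 2/3*b → -1/3*b**2 + 2/3*b
  leading term b**2: no divisor's leading term divides it; move -1/3*b**2 to the remainder.
  leading term b: no divisor's leading term divides it; move 2/3*b to the remainder.
  remainder -1/3*b**2 + 2/3*b ≠ 0; add k_4 = -1/3*b**2 + 2/3*b to the basis.

The other S-polynomials (S(h_2,k_3), S(h_1,k_4), S(h_2,k_4), S(k_3,k_4)) all reduce to 0 modulo the current basis, so we have a Gröbner basis.
Inter-reduce: drop elements whose leading term is divisible by another's, tail-reduce, and make monic.
Reduced Gröbner basis: {a**2 + 1/6*a - 1/3*b + 2/3, a*b, b**2 - 2*b}.

These coincide, so the ideals are equal.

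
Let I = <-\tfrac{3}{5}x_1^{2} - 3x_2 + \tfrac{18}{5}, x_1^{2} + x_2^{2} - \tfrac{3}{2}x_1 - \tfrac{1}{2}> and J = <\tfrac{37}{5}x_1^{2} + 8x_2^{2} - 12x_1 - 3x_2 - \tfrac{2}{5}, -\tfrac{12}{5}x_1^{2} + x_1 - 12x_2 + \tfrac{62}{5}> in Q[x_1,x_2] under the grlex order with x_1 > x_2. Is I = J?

No, the ideals differ.

Two ideals are equal iff their reduced Gröbner bases coincide (the reduced basis is unique for a fixed ordering).
Buchberger on the first generating set:
f_1 = -\tfrac{3}{5}x_1^{2} - 3x_2 + \tfrac{18}{5}, LT = x_1^{2}.
f_2 = x_1^{2} + x_2^{2} - \tfrac{3}{2}x_1 - \tfrac{1}{2}, LT = x_1^{2}.

S(f_1,f_2): lcm = x_1^{2}. S = -x_2^{2} + \tfrac{3}{2}x_1 + 5x_2 - \tfrac{11}{2}.
  reduce S modulo (f_1, f_2):
  remainder -x_2^{2} + \tfrac{3}{2}x_1 + 5x_2 - \tfrac{11}{2} ≠ 0; add g_3 = -x_2^{2} + \tfrac{3}{2}x_1 + 5x_2 - \tfrac{11}{2} to the basis.

The other S-polynomials (S(f_1,g_3), S(f_2,g_3)) all reduce to 0 modulo the current basis, so we have a Gröbner basis.
Inter-reduce: drop elements whose leading term is divisible by another's, tail-reduce, and make monic.
Reduced Gröbner basis: {x_1^{2} + 5x_2 - 6, x_2^{2} - \tfrac{3}{2}x_1 - 5x_2 + \tfrac{11}{2}}.

Buchberger on the second generating set:
h_1 = \tfrac{37}{5}x_1^{2} + 8x_2^{2} - 12x_1 - 3x_2 - \tfrac{2}{5}, LT = x_1^{2}.
h_2 = -\tfrac{12}{5}x_1^{2} + x_1 - 12x_2 + \tfrac{62}{5}, LT = x_1^{2}.

S(h_1,h_2): lcm = x_1^{2}. S = \tfrac{40}{37}x_2^{2} - \tfrac{535}{444}x_1 - \tfrac{200}{37}x_2 + \tfrac{1135}{222}.
  reduce S modulo (h_1, h_2):
  remainder \tfrac{40}{37}x_2^{2} - \tfrac{535}{444}x_1 - \tfrac{200}{37}x_2 + \tfrac{1135}{222} ≠ 0; add k_3 = \tfrac{40}{37}x_2^{2} - \tfrac{535}{444}x_1 - \tfrac{200}{37}x_2 + \tfrac{1135}{222} to the basis.

The other S-polynomials (S(h_1,k_3), S(h_2,k_3)) all reduce to 0 modulo the current basis, so we have a Gröbner basis.
Inter-reduce: drop elements whose leading term is divisible by another's, tail-reduce, and make monic.
Reduced Gröbner basis: {x_1^{2} - \tfrac{5}{12}x_1 + 5x_2 - \tfrac{31}{6}, x_2^{2} - \tfrac{107}{96}x_1 - 5x_2 + \tfrac{227}{48}}.

These differ, so the ideals are not equal.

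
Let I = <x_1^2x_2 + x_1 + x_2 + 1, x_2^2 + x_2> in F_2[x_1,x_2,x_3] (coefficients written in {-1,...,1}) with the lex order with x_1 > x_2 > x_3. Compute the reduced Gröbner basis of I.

f_1 = x_1^2x_2 + x_1 + x_2 + 1, LT = x_1^2x_2.
f_2 = x_2^2 + x_2, LT = x_2^2.

S(f_1,f_2): lcm = x_1^2x_2^2. S = x_1^2x_2 + x_1x_2 + x_2^2 + x_2.
  leading term x_1^2x_2: subtract (1)·f_1 from x_1^2x_2 + x_1x_2 + x_2^2 + x_2 → x_1x_2 + x_1 + x_2^2 + 1
  leading term x_1x_2: no divisor's leading term divides it; move x_1x_2 to the remainder.
  leading term x_1: no divisor's leading term divides it; move x_1 to the remainder.
  leading term x_2^2: subtract (1)·f_2 from x_2^2 + 1 → x_2 + 1
  leading term x_2: no divisor's leading term divides it; move x_2 to the remainder.
  leading term 1: no divisor's leading term divides it; move 1 to the remainder.
  remainder x_1x_2 + x_1 + x_2 + 1 ≠ 0; add g_3 = x_1x_2 + x_1 + x_2 + 1 to the basis.

S(f_1,g_3): lcm = x_1^2x_2. S = x_1^2 + x_1x_2 + x_2 + 1.
  leading term x_1^2: no divisor's leading term divides it; move x_1^2 to the remainder.
  leading term x_1x_2: subtract (1)·g_3 from x_1x_2 + x_2 + 1 → x_1
  leading term x_1: no divisor's leading term divides it; move x_1 to the remainder.
  remainder x_1^2 + x_1 ≠ 0; add g_4 = x_1^2 + x_1 to the basis.

The other S-polynomials (S(f_2,g_3), S(f_1,g_4), S(f_2,g_4), S(g_3,g_4)) all reduce to 0 modulo the current basis, so we have a Gröbner basis.
Inter-reduce: drop elements whose leading term is divisible by another's, tail-reduce, and make monic.

G = {x_1^2 + x_1, x_1x_2 + x_1 + x_2 + 1, x_2^2 + x_2}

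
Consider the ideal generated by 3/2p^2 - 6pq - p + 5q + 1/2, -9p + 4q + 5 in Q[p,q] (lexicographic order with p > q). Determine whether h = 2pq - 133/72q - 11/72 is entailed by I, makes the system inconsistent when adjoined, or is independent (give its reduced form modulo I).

2pq - 133/72q - 11/72 lies in I (it reduces to 0).

First compute the reduced Gröbner basis of I by Buchberger's algorithm.
f_1 = 3/2p^2 - 6pq - p + 5q + 1/2, LT = p^2.
f_2 = -9p + 4q + 5, LT = p.

S(f_1,f_2): lcm = p^2. S = -32/9pq - 1/9p + 10/3q + 1/3.
  leading term pq: subtract (32/81q)·f_2 from -32/9pq - 1/9p + 10/3q + 1/3 → -1/9p - 128/81q^2 + 110/81q + 1/3
  leading term p: subtract (1/81)·f_2 from -1/9p - 128/81q^2 + 110/81q + 1/3 → -128/81q^2 + 106/81q + 22/81
  leading term q^2: no divisor's leading term divides it; move -128/81q^2 to the remainder.
  leading term q: no divisor's leading term divides it; move 106/81q to the remainder.
  leading term 1: no divisor's leading term divides it; move 22/81 to the remainder.
  remainder -128/81q^2 + 106/81q + 22/81 ≠ 0; add k_3 = -128/81q^2 + 106/81q + 22/81 to the basis.

The other S-polynomials (S(f_1,k_3), S(f_2,k_3)) all reduce to 0 modulo the current basis, so we have a Gröbner basis.
Inter-reduce: drop elements whose leading term is divisible by another's, tail-reduce, and make monic.
Reduced Gröbner basis: {p - 4/9q - 5/9, q^2 - 53/64q - 11/64}.
Label its elements g_1 = p - 4/9q - 5/9, g_2 = q^2 - 53/64q - 11/64.

Reduce h = 2pq - 133/72q - 11/72 modulo G:
  leading term pq: subtract (2q)·g_1 from 2pq - 133/72q - 11/72 → 8/9q^2 - 53/72q - 11/72
  leading term q^2: subtract (8/9)·g_2 from 8/9q^2 - 53/72q - 11/72 → 0
  normal form = 0.
Since the normal form is 0, h ∈ I.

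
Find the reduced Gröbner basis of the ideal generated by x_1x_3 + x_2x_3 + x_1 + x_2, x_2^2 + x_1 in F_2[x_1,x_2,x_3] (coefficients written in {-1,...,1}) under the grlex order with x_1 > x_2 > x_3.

G = {x_1x_3 + x_2x_3 + x_1 + x_2, x_2^2 + x_1}

Buchberger's algorithm terminates because the ascending chain of leading-term ideals stabilizes.

f_1 = x_1x_3 + x_2x_3 + x_1 + x_2, LT = x_1x_3.
f_2 = x_2^2 + x_1, LT = x_2^2.

The S-polynomials (S(f_1,f_2)) all reduce to 0 modulo the current basis, so we have a Gröbner basis.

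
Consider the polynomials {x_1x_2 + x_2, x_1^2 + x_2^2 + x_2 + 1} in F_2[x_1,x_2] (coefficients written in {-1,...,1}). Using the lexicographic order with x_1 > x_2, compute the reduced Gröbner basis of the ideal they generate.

G = {x_1^2 + x_2^2 + x_2 + 1, x_1x_2 + x_2, x_2^3 + x_2^2}

The reduced Gröbner basis is the canonical form of the ideal for this ordering.

f_1 = x_1x_2 + x_2, LT = x_1x_2.
f_2 = x_1^2 + x_2^2 + x_2 + 1, LT = x_1^2.

S(f_1,f_2): lcm = x_1^2x_2. S = x_1x_2 + x_2^3 + x_2^2 + x_2.
  leading term x_1x_2: subtract (1)·f_1 from x_1x_2 + x_2^3 + x_2^2 + x_2 → x_2^3 + x_2^2
  leading term x_2^3: no divisor's leading term divides it; move x_2^3 to the remainder.
  leading term x_2^2: no divisor's leading term divides it; move x_2^2 to the remainder.
  remainder x_2^3 + x_2^2 ≠ 0; add g_3 = x_2^3 + x_2^2 to the basis.

The other S-polynomials (S(f_1,g_3), S(f_2,g_3)) all reduce to 0 modulo the current basis, so we have a Gröbner basis.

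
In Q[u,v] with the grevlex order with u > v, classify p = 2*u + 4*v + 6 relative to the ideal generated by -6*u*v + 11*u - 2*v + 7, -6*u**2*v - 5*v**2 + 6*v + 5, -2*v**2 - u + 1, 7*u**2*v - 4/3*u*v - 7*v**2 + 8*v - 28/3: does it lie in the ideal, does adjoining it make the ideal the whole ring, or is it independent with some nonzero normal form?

First compute the reduced Gröbner basis of I by Buchberger's algorithm.
f_1 = -6*u*v + 11*u - 2*v + 7, LT = u*v.
f_2 = -6*u**2*v - 5*v**2 + 6*v + 5, LT = u**2*v.
f_3 = -2*v**2 - u + 1, LT = v**2.
f_4 = 7*u**2*v - 4/3*u*v - 7*v**2 + 8*v - 28/3, LT = u**2*v.

S(f_1,f_2): lcm = u**2*v. S = -11/6*u**2 + 1/3*u*v - 5/6*v**2 - 7/6*u + v + 5/6.
  reduce S modulo (f_1, f_2, f_3, f_4):
  remainder -11/6*u**2 - 5/36*u + 8/9*v + 29/36 ≠ 0; add h_5 = -11/6*u**2 - 5/36*u + 8/9*v + 29/36 to the basis.

S(f_1,f_3): lcm = u*v**2. S = -1/2*u**2 - 11/6*u*v + 1/3*v**2 + 1/2*u - 7/6*v.
  reduce S modulo (f_1, f_2, f_3, f_4, h_5):
  remainder -296/99*u - 79/99*v - 217/99 ≠ 0; add h_6 = -296/99*u - 79/99*v - 217/99 to the basis.

S(f_1,f_4): lcm = u**2*v. S = -11/6*u**2 + 11/21*u*v + v**2 - 7/6*u - 8/7*v + 4/3.
  reduce S modulo (f_1, f_2, f_3, f_4, h_5, h_6):
  remainder -2433/1184*v + 2433/1184 ≠ 0; add h_7 = -2433/1184*v + 2433/1184 to the basis.

The other S-polynomials (S(f_2,f_3), S(f_2,f_4), S(f_3,f_4), S(f_1,h_5), S(f_2,h_5), S(f_3,h_5), S(f_4,h_5), S(f_1,h_6), S(f_2,h_6), S(f_3,h_6), S(f_4,h_6), S(h_5,h_6), S(f_1,h_7), S(f_2,h_7), S(f_3,h_7), S(f_4,h_7), S(h_5,h_7), S(h_6,h_7)) all reduce to 0 modulo the current basis, so we have a Gröbner basis.
Inter-reduce: drop elements whose leading term is divisible by another's, tail-reduce, and make monic.
Reduced Gröbner basis: {u + 1, v - 1}.
Label its elements g_1 = u + 1, g_2 = v - 1.

Reduce p = 2*u + 4*v + 6 modulo G:
  leading term u: subtract (2)·g_1 from 2*u + 4*v + 6 → 4*v + 4
  leading term v: subtract (4)·g_2 from 4*v + 4 → 8
  leading term 1: no divisor's leading term divides it; move 8 to the remainder.
  normal form = 8.
The normal form is nonzero, so p ∉ I. Since p minus its normal form lies in I, I + (p) = I + (r) where r = 8; decide whether this ideal is the whole ring.
Here r = 8 is a nonzero constant, hence a unit: 1 ∈ I + (p), the Gröbner basis of I + (p) is {1}, and the enlarged system has no common solution — adjoining p is inconsistent.

Adjoining 2*u + 4*v + 6 makes the ideal the whole ring: the system is inconsistent.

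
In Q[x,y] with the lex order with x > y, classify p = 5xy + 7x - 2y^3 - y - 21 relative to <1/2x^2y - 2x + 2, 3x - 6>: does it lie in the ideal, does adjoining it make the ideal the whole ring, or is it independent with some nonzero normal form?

5xy + 7x - 2y^3 - y - 21 lies in I (it reduces to 0).

First compute the reduced Gröbner basis of I by Buchberger's algorithm.
f_1 = 1/2x^2y - 2x + 2, LT = x^2y.
f_2 = 3x - 6, LT = x.

S(f_1,f_2): lcm = x^2y. S = 2xy - 4x + 4.
  leading term xy: subtract (2/3y)·f_2 from 2xy - 4x + 4 → -4x + 4y + 4
  leading term x: subtract (-4/3)·f_2 from -4x + 4y + 4 → 4y - 4
  leading term y: no divisor's leading term divides it; move 4y to the remainder.
  leading term 1: no divisor's leading term divides it; move -4 to the remainder.
  remainder 4y - 4 ≠ 0; add h_3 = 4y - 4 to the basis.

The other S-polynomials (S(f_1,h_3), S(f_2,h_3)) all reduce to 0 modulo the current basis, so we have a Gröbner basis.
Inter-reduce: drop elements whose leading term is divisible by another's, tail-reduce, and make monic.
Reduced Gröbner basis: {x - 2, y - 1}.
Label its elements g_1 = x - 2, g_2 = y - 1.

Reduce p = 5xy + 7x - 2y^3 - y - 21 modulo G:
  leading term xy: subtract (5y)·g_1 from 5xy + 7x - 2y^3 - y - 21 → 7x - 2y^3 + 9y - 21
  leading term x: subtract (7)·g_1 from 7x - 2y^3 + 9y - 21 → -2y^3 + 9y - 7
  leading term y^3: subtract (-2y^2)·g_2 from -2y^3 + 9y - 7 → -2y^2 + 9y - 7
  leading term y^2: subtract (-2y)·g_2 from -2y^2 + 9y - 7 → 7y - 7
  leading term y: subtract (7)·g_2 from 7y - 7 → 0
  normal form = 0.
Since the normal form is 0, p ∈ I.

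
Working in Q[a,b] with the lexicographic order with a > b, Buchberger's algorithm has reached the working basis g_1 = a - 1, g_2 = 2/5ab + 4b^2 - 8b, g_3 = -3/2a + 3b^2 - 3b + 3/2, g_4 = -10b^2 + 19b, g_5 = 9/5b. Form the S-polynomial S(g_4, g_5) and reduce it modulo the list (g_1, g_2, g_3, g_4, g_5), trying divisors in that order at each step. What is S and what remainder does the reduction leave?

lcm(LM(g_4), LM(g_5)) = b^2.
S = (lcm/LT(g_4))·g_4 − (lcm/LT(g_5))·g_5 = -19/10b.
Reduce S modulo (g_1, g_2, g_3, g_4, g_5) in that order:
  leading term b: subtract (-19/18)·g_5 from -19/10b → 0
The remainder is 0, so this S-polynomial contributes no new basis element.

S(g_4, g_5) = -19/10b; remainder on division = 0.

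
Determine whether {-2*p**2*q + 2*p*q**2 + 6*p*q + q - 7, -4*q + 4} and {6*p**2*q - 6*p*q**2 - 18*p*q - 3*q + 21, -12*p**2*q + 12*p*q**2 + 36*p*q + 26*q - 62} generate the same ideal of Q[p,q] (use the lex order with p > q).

Equality of ideals is decidable: compute both reduced Gröbner bases (unique for the ordering) and check whether they agree.
Buchberger on the first generating set:
f_1 = -2*p**2*q + 2*p*q**2 + 6*p*q + q - 7, LT = p**2*q.
f_2 = -4*q + 4, LT = q.

S(f_1,f_2): lcm = p**2*q. S = p**2 - p*q**2 - 3*p*q - 1/2*q + 7/2.
  leading term p**2: no divisor's leading term divides it; move p**2 to the remainder.
  leading term p*q**2: subtract (1/4*p*q)·f_2 from -p*q**2 - 3*p*q - 1/2*q + 7/2 → -4*p*q - 1/2*q + 7/2
  leading term p*q: subtract (p)·f_2 from -4*p*q - 1/2*q + 7/2 → -4*p - 1/2*q + 7/2
  leading term p: no divisor's leading term divides it; move -4*p to the remainder.
  leading term q: subtract (1/8)·f_2 from -1/2*q + 7/2 → 3
  leading term 1: no divisor's leading term divides it; move 3 to the remainder.
  remainder p**2 - 4*p + 3 ≠ 0; add g_3 = p**2 - 4*p + 3 to the basis.

The other S-polynomials (S(f_1,g_3), S(f_2,g_3)) all reduce to 0 modulo the current basis, so we have a Gröbner basis.
Inter-reduce: drop elements whose leading term is divisible by another's, tail-reduce, and make monic.
Reduced Gröbner basis: {p**2 - 4*p + 3, q - 1}.

Buchberger on the second generating set:
h_1 = 6*p**2*q - 6*p*q**2 - 18*p*q - 3*q + 21, LT = p**2*q.
h_2 = -12*p**2*q + 12*p*q**2 + 36*p*q + 26*q - 62, LT = p**2*q.

S(h_1,h_2): lcm = p**2*q. S = 5/3*q - 5/3.
  leading term q: no divisor's leading term divides it; move 5/3*q to the remainder.
  leading term 1: no divisor's leading term divides it; move -5/3 to the remainder.
  remainder 5/3*q - 5/3 ≠ 0; add k_3 = 5/3*q - 5/3 to the basis.

S(h_1,k_3): lcm = p**2*q. S = p**2 - p*q**2 - 3*p*q - 1/2*q + 7/2.
  leading term p**2: no divisor's leading term divides it; move p**2 to the remainder.
  leading term p*q**2: subtract (-3/5*p*q)·k_3 from -p*q**2 - 3*p*q - 1/2*q + 7/2 → -4*p*q - 1/2*q + 7/2
  leading term p*q: subtract (-12/5*p)·k_3 from -4*p*q - 1/2*q + 7/2 → -4*p - 1/2*q + 7/2
  leading term p: no divisor's leading term divides it; move -4*p to the remainder.
  leading term q: subtract (-3/10)·k_3 from -1/2*q + 7/2 → 3
  leading term 1: no divisor's leading term divides it; move 3 to the remainder.
  remainder p**2 - 4*p + 3 ≠ 0; add k_4 = p**2 - 4*p + 3 to the basis.

The other S-polynomials (S(h_2,k_3), S(h_1,k_4), S(h_2,k_4), S(k_3,k_4)) all reduce to 0 modulo the current basis, so we have a Gröbner basis.
Inter-reduce: drop elements whose leading term is divisible by another's, tail-reduce, and make monic.
Reduced Gröbner basis: {p**2 - 4*p + 3, q - 1}.

The two bases agree; hence the ideals are identical.

Yes, the ideals are equal.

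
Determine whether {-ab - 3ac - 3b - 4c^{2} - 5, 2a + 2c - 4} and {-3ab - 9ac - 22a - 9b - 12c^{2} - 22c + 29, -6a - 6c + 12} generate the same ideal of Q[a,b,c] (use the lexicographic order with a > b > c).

Equality of ideals is decidable: compute both reduced Gröbner bases (unique for the ordering) and check whether they agree.
Buchberger on the first generating set:
f_1 = -ab - 3ac - 3b - 4c^{2} - 5, LT = ab.
f_2 = 2a + 2c - 4, LT = a.

S(f_1,f_2): lcm = ab. S = 3ac - bc + 5b + 4c^{2} + 5.
  leading term ac: subtract (\tfrac{3}{2}c)·f_2 from 3ac - bc + 5b + 4c^{2} + 5 → -bc + 5b + c^{2} + 6c + 5
  leading term bc: no divisor's leading term divides it; move -bc to the remainder.
  leading term b: no divisor's leading term divides it; move 5b to the remainder.
  leading term c^{2}: no divisor's leading term divides it; move c^{2} to the remainder.
  leading term c: no divisor's leading term divides it; move 6c to the remainder.
  leading term 1: no divisor's leading term divides it; move 5 to the remainder.
  remainder -bc + 5b + c^{2} + 6c + 5 ≠ 0; add g_3 = -bc + 5b + c^{2} + 6c + 5 to the basis.

The other S-polynomials (S(f_1,g_3), S(f_2,g_3)) all reduce to 0 modulo the current basis, so we have a Gröbner basis.
Inter-reduce: drop elements whose leading term is divisible by another's, tail-reduce, and make monic.
Reduced Gröbner basis: {a + c - 2, bc - 5b - c^{2} - 6c - 5}.

Buchberger on the second generating set:
h_1 = -3ab - 9ac - 22a - 9b - 12c^{2} - 22c + 29, LT = ab.
h_2 = -6a - 6c + 12, LT = a.

S(h_1,h_2): lcm = ab. S = 3ac + \tfrac{22}{3}a - bc + 5b + 4c^{2} + \tfrac{22}{3}c - \tfrac{29}{3}.
  leading term ac: subtract (-\tfrac{1}{2}c)·h_2 from 3ac + \tfrac{22}{3}a - bc + 5b + 4c^{2} + \tfrac{22}{3}c - \tfrac{29}{3} → \tfrac{22}{3}a - bc + 5b + c^{2} + \tfrac{40}{3}c - \tfrac{29}{3}
  leading term a: subtract (-\tfrac{11}{9})·h_2 from \tfrac{22}{3}a - bc + 5b + c^{2} + \tfrac{40}{3}c - \tfrac{29}{3} → -bc + 5b + c^{2} + 6c + 5
  leading term bc: no divisor's leading term divides it; move -bc to the remainder.
  leading term b: no divisor's leading term divides it; move 5b to the remainder.
  leading term c^{2}: no divisor's leading term divides it; move c^{2} to the remainder.
  leading term c: no divisor's leading term divides it; move 6c to the remainder.
  leading term 1: no divisor's leading term divides it; move 5 to the remainder.
  remainder -bc + 5b + c^{2} + 6c + 5 ≠ 0; add k_3 = -bc + 5b + c^{2} + 6c + 5 to the basis.

The other S-polynomials (S(h_1,k_3), S(h_2,k_3)) all reduce to 0 modulo the current basis, so we have a Gröbner basis.
Inter-reduce: drop elements whose leading term is divisible by another's, tail-reduce, and make monic.
Reduced Gröbner basis: {a + c - 2, bc - 5b - c^{2} - 6c - 5}.

These coincide, so the ideals are equal.

Yes, the ideals are equal.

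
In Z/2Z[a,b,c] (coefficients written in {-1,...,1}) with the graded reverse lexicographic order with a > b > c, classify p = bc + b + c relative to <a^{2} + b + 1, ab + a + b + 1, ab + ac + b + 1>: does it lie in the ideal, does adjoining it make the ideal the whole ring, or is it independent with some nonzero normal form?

First compute the reduced Gröbner basis of I by Buchberger's algorithm.
f_1 = a^{2} + b + 1, LT = a^{2}.
f_2 = ab + a + b + 1, LT = ab.
f_3 = ab + ac + b + 1, LT = ab.

S(f_1,f_2): lcm = a^{2}b. S = a^{2} + ab + b^{2} + a + b.
  leading term a^{2}: subtract (1)·f_1 from a^{2} + ab + b^{2} + a + b → ab + b^{2} + a + 1
  leading term ab: subtract (1)·f_2 from ab + b^{2} + a + 1 → b^{2} + b
  leading term b^{2}: no divisor's leading term divides it; move b^{2} to the remainder.
  leading term b: no divisor's leading term divides it; move b to the remainder.
  remainder b^{2} + b ≠ 0; add h_4 = b^{2} + b to the basis.

S(f_1,f_3): lcm = a^{2}b. S = a^{2}c + ab + b^{2} + a + b.
  leading term a^{2}c: subtract (c)·f_1 from a^{2}c + ab + b^{2} + a + b → ab + b^{2} + bc + a + b + c
  leading term ab: subtract (1)·f_2 from ab + b^{2} + bc + a + b + c → b^{2} + bc + c + 1
  leading term b^{2}: subtract (1)·h_4 from b^{2} + bc + c + 1 → bc + b + c + 1
  leading term bc: no divisor's leading term divides it; move bc to the remainder.
  leading term b: no divisor's leading term divides it; move b to the remainder.
  leading term c: no divisor's leading term divides it; move c to the remainder.
  leading term 1: no divisor's leading term divides it; move 1 to the remainder.
  remainder bc + b + c + 1 ≠ 0; add h_5 = bc + b + c + 1 to the basis.

S(f_2,f_3): lcm = ab. S = ac + a.
  leading term ac: no divisor's leading term divides it; move ac to the remainder.
  leading term a: no divisor's leading term divides it; move a to the remainder.
  remainder ac + a ≠ 0; add h_6 = ac + a to the basis.

The other S-polynomials (S(f_1,h_4), S(f_2,h_4), S(f_3,h_4), S(f_1,h_5), S(f_2,h_5), S(f_3,h_5), S(h_4,h_5), S(f_1,h_6), S(f_2,h_6), S(f_3,h_6), S(h_4,h_6), S(h_5,h_6)) all reduce to 0 modulo the current basis, so we have a Gröbner basis.
Inter-reduce: drop elements whose leading term is divisible by another's, tail-reduce, and make monic.
Reduced Gröbner basis: {a^{2} + b + 1, ab + a + b + 1, b^{2} + b, ac + a, bc + b + c + 1}.
Label its elements g_1 = a^{2} + b + 1, g_2 = ab + a + b + 1, g_3 = b^{2} + b, g_4 = ac + a, g_5 = bc + b + c + 1.

Reduce p = bc + b + c modulo G:
  leading term bc: subtract (1)·g_5 from bc + b + c → 1
  leading term 1: no divisor's leading term divides it; move 1 to the remainder.
  normal form = 1.
The normal form is nonzero, so p ∉ I. Since p minus its normal form lies in I, I + (p) = I + (r) where r = 1; decide whether this ideal is the whole ring.
Here r = 1 is a nonzero constant, hence a unit: 1 ∈ I + (p), the Gröbner basis of I + (p) is {1}, and the enlarged system has no common solution — adjoining p is inconsistent.

Adjoining bc + b + c makes the ideal the whole ring: the system is inconsistent.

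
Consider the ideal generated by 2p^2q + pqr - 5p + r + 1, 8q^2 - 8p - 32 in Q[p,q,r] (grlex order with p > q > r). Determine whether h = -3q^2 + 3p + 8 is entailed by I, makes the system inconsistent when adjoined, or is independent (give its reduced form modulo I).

First compute the reduced Gröbner basis of I by Buchberger's algorithm.
f_1 = 2p^2q + pqr - 5p + r + 1, LT = p^2q.
f_2 = 8q^2 - 8p - 32, LT = q^2.

S(f_1,f_2): lcm = p^2q^2. S = 1/2pq^2r + p^3 + 4p^2 - 5/2pq + 1/2qr + 1/2q.
  leading term pq^2r: subtract (1/16pr)·f_2 from 1/2pq^2r + p^3 + 4p^2 - 5/2pq + 1/2qr + 1/2q → p^3 + 1/2p^2r + 4p^2 - 5/2pq + 2pr + 1/2qr + 1/2q
  leading term p^3: no divisor's leading term divides it; move p^3 to the remainder.
  leading term p^2r: no divisor's leading term divides it; move 1/2p^2r to the remainder.
  leading term p^2: no divisor's leading term divides it; move 4p^2 to the remainder.
  leading term pq: no divisor's leading term divides it; move -5/2pq to the remainder.
  leading term pr: no divisor's leading term divides it; move 2pr to the remainder.
  leading term qr: no divisor's leading term divides it; move 1/2qr to the remainder.
  leading term q: no divisor's leading term divides it; move 1/2q to the remainder.
  remainder p^3 + 1/2p^2r + 4p^2 - 5/2pq + 2pr + 1/2qr + 1/2q ≠ 0; add k_3 = p^3 + 1/2p^2r + 4p^2 - 5/2pq + 2pr + 1/2qr + 1/2q to the basis.

S(f_1,k_3): lcm = p^3q. S = -4p^2q + 5/2pq^2 - 2pqr - 1/2q^2r - 5/2p^2 + 1/2pr - 1/2q^2 + 1/2p.
  leading term p^2q: subtract (-2)·f_1 from -4p^2q + 5/2pq^2 - 2pqr - 1/2q^2r - 5/2p^2 + 1/2pr - 1/2q^2 + 1/2p → 5/2pq^2 - 1/2q^2r - 5/2p^2 + 1/2pr - 1/2q^2 - 19/2p + 2r + 2
  leading term pq^2: subtract (5/16p)·f_2 from 5/2pq^2 - 1/2q^2r - 5/2p^2 + 1/2pr - 1/2q^2 - 19/2p + 2r + 2 → -1/2q^2r + 1/2pr - 1/2q^2 + 1/2p + 2r + 2
  leading term q^2r: subtract (-1/16r)·f_2 from -1/2q^2r + 1/2pr - 1/2q^2 + 1/2p + 2r + 2 → -1/2q^2 + 1/2p + 2
  leading term q^2: subtract (-1/16)·f_2 from -1/2q^2 + 1/2p + 2 → 0
  remainder 0.

S(f_2,k_3): leading monomials are coprime, so the S-polynomial reduces to 0 (Buchberger's first criterion).
Every S-polynomial of the final basis reduces to 0, so we have a Gröbner basis.
Inter-reduce: drop elements whose leading term is divisible by another's, tail-reduce, and make monic.
Reduced Gröbner basis: {p^3 + 1/2p^2r + 4p^2 - 5/2pq + 2pr + 1/2qr + 1/2q, p^2q + 1/2pqr - 5/2p + 1/2r + 1/2, q^2 - p - 4}.
Label its elements g_1 = p^3 + 1/2p^2r + 4p^2 - 5/2pq + 2pr + 1/2qr + 1/2q, g_2 = p^2q + 1/2pqr - 5/2p + 1/2r + 1/2, g_3 = q^2 - p - 4.

Reduce h = -3q^2 + 3p + 8 modulo G:
  leading term q^2: subtract (-3)·g_3 from -3q^2 + 3p + 8 → -4
  leading term 1: no divisor's leading term divides it; move -4 to the remainder.
  normal form = -4.
The normal form is nonzero, so h ∉ I. Since h minus its normal form lies in I, I + (h) = I + (n) where n = -4; decide whether this ideal is the whole ring.
Here n = -4 is a nonzero constant, hence a unit: 1 ∈ I + (h), the Gröbner basis of I + (h) is {1}, and the enlarged system has no common solution — adjoining h is inconsistent.

Adjoining -3q^2 + 3p + 8 makes the ideal the whole ring: the system is inconsistent.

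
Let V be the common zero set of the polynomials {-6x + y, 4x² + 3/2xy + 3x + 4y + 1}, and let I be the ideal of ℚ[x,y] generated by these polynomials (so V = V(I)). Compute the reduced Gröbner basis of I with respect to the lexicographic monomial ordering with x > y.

G = {x - ⅙y, y² + 162/13y + 36/13}

The reduced Gröbner basis is the canonical form of the ideal for this ordering.

f_1 = -6x + y, LT = x.
f_2 = 4x² + 3/2xy + 3x + 4y + 1, LT = x².

S(f_1,f_2): lcm = x². S = -13/24xy - ¾x - y - ¼.
  reduce S modulo (f_1, f_2):
  remainder -13/144y² - 9/8y - ¼ ≠ 0; add g_3 = -13/144y² - 9/8y - ¼ to the basis.

The other S-polynomials (S(f_1,g_3), S(f_2,g_3)) all reduce to 0 modulo the current basis, so we have a Gröbner basis.
Inter-reduce: drop elements whose leading term is divisible by another's, tail-reduce, and make monic.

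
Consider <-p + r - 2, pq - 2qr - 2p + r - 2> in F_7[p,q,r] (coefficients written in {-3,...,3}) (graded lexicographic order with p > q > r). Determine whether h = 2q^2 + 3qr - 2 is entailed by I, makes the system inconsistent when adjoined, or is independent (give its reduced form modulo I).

First compute the reduced Gröbner basis of I by Buchberger's algorithm.
f_1 = -p + r - 2, LT = p.
f_2 = pq - 2qr - 2p + r - 2, LT = pq.

S(f_1,f_2): lcm = pq. S = qr + 2p + 2q - r + 2.
  leading term qr: no divisor's leading term divides it; move qr to the remainder.
  leading term p: subtract (-2)·f_1 from 2p + 2q - r + 2 → 2q + r - 2
  leading term q: no divisor's leading term divides it; move 2q to the remainder.
  leading term r: no divisor's leading term divides it; move r to the remainder.
  leading term 1: no divisor's leading term divides it; move -2 to the remainder.
  remainder qr + 2q + r - 2 ≠ 0; add k_3 = qr + 2q + r - 2 to the basis.

The other S-polynomials (S(f_1,k_3), S(f_2,k_3)) all reduce to 0 modulo the current basis, so we have a Gröbner basis.
Inter-reduce: drop elements whose leading term is divisible by another's, tail-reduce, and make monic.
Reduced Gröbner basis: {qr + 2q + r - 2, p - r + 2}.
Label its elements g_1 = qr + 2q + r - 2, g_2 = p - r + 2.

Reduce h = 2q^2 + 3qr - 2 modulo G:
  leading term q^2: no divisor's leading term divides it; move 2q^2 to the remainder.
  leading term qr: subtract (3)·g_1 from 3qr - 2 → q - 3r - 3
  leading term q: no divisor's leading term divides it; move q to the remainder.
  leading term r: no divisor's leading term divides it; move -3r to the remainder.
  leading term 1: no divisor's leading term divides it; move -3 to the remainder.
  normal form = 2q^2 + q - 3r - 3.
The normal form is nonzero, so h ∉ I. Since h minus its normal form lies in I, I + (h) = I + (n) where n = 2q^2 + q - 3r - 3; decide whether this ideal is the whole ring.
Run Buchberger on G together with n (pairs among the g_i already reduce to 0 since G is a Gröbner basis):
g_1 = qr + 2q + r - 2, LT = qr.
g_2 = p - r + 2, LT = p.
n = 2q^2 + q - 3r - 3, LT = q^2.

S(g_1,n): lcm = q^2r. S = 2q^2 - 3qr - 2r^2 - 2q - 2r.
  leading term q^2: subtract (1)·n from 2q^2 - 3qr - 2r^2 - 2q - 2r → -3qr - 2r^2 - 3q + r + 3
  leading term qr: subtract (-3)·g_1 from -3qr - 2r^2 - 3q + r + 3 → -2r^2 + 3q - 3r - 3
  leading term r^2: no divisor's leading term divides it; move -2r^2 to the remainder.
  leading term q: no divisor's leading term divides it; move 3q to the remainder.
  leading term r: no divisor's leading term divides it; move -3r to the remainder.
  leading term 1: no divisor's leading term divides it; move -3 to the remainder.
  remainder -2r^2 + 3q - 3r - 3 ≠ 0; add m_4 = -2r^2 + 3q - 3r - 3 to the basis.

The other S-polynomials (S(g_1,g_2), S(g_2,n), S(g_1,m_4), S(g_2,m_4), S(n,m_4)) all reduce to 0 modulo the current basis, so we have a Gröbner basis.
Inter-reduce: drop elements whose leading term is divisible by another's, tail-reduce, and make monic.
Reduced Gröbner basis: {q^2 - 3q + 2r + 2, qr + 2q + r - 2, r^2 + 2q - 2r - 2, p - r + 2}.
The reduced Gröbner basis of I + (h) is {q^2 - 3q + 2r + 2, qr + 2q + r - 2, r^2 + 2q - 2r - 2, p - r + 2} ≠ {1}, a proper ideal, so the enlarged system stays consistent: h is independent of I, with normal form 2q^2 + q - 3r - 3.

2q^2 + 3qr - 2 is independent of I; its normal form modulo I is 2q^2 + q - 3r - 3.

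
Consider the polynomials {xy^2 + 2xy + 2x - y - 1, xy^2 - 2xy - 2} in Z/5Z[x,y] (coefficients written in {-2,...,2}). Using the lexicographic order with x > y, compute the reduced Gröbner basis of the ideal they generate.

f_1 = xy^2 + 2xy + 2x - y - 1, LT = xy^2.
f_2 = xy^2 - 2xy - 2, LT = xy^2.

S(f_1,f_2): lcm = xy^2. S = -xy + 2x - y + 1.
  reduce S modulo (f_1, f_2):
  remainder -xy + 2x - y + 1 ≠ 0; add g_3 = -xy + 2x - y + 1 to the basis.

S(f_1,g_3): lcm = xy^2. S = -xy + 2x - y^2 - 1.
  reduce S modulo (f_1, f_2, g_3):
  remainder -y^2 + y - 2 ≠ 0; add g_4 = -y^2 + y - 2 to the basis.

S(f_1,g_4): lcm = xy^2. S = -2xy - y - 1.
  reduce S modulo (f_1, f_2, g_3, g_4):
  remainder x + y + 2 ≠ 0; add g_5 = x + y + 2 to the basis.

The other S-polynomials (S(f_2,g_3), S(f_2,g_4), S(g_3,g_4), S(f_1,g_5), S(f_2,g_5), S(g_3,g_5), S(g_4,g_5)) all reduce to 0 modulo the current basis, so we have a Gröbner basis.
Inter-reduce: drop elements whose leading term is divisible by another's, tail-reduce, and make monic.

G = {x + y + 2, y^2 - y + 2}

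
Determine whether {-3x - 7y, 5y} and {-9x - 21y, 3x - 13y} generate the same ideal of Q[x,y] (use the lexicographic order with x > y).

Yes, the ideals are equal.

Two ideals are equal iff their reduced Gröbner bases coincide (the reduced basis is unique for a fixed ordering).
Buchberger on the first generating set:
f_1 = -3x - 7y, LT = x.
f_2 = 5y, LT = y.

The S-polynomials (S(f_1,f_2)) all reduce to 0 modulo the current basis, so we have a Gröbner basis.
Inter-reduce: drop elements whose leading term is divisible by another's, tail-reduce, and make monic.
Reduced Gröbner basis: {x, y}.

Buchberger on the second generating set:
h_1 = -9x - 21y, LT = x.
h_2 = 3x - 13y, LT = x.

S(h_1,h_2): lcm = x. S = 20/3y.
  reduce S modulo (h_1, h_2):
  remainder 20/3y ≠ 0; add k_3 = 20/3y to the basis.

The other S-polynomials (S(h_1,k_3), S(h_2,k_3)) all reduce to 0 modulo the current basis, so we have a Gröbner basis.
Inter-reduce: drop elements whose leading term is divisible by another's, tail-reduce, and make monic.
Reduced Gröbner basis: {x, y}.

The two bases agree; hence the ideals are identical.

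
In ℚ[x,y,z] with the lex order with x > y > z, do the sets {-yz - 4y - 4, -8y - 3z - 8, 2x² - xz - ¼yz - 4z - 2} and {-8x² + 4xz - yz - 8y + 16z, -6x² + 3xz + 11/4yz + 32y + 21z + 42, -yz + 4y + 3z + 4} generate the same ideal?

Equality of ideals is decidable: compute both reduced Gröbner bases (unique for the ordering) and check whether they agree.
Buchberger on the first generating set:
f_1 = -yz - 4y - 4, LT = yz.
f_2 = -8y - 3z - 8, LT = y.
f_3 = 2x² - xz - ¼yz - 4z - 2, LT = x².

S(f_1,f_2): lcm = yz. S = 4y - ⅜z² - z + 4.
  leading term y: subtract (-½)·f_2 from 4y - ⅜z² - z + 4 → -⅜z² - 5/2z
  leading term z²: no divisor's leading term divides it; move -⅜z² to the remainder.
  leading term z: no divisor's leading term divides it; move -5/2z to the remainder.
  remainder -⅜z² - 5/2z ≠ 0; add g_4 = -⅜z² - 5/2z to the basis.

The other S-polynomials (S(f_1,f_3), S(f_2,f_3), S(f_1,g_4), S(f_2,g_4), S(f_3,g_4)) all reduce to 0 modulo the current basis, so we have a Gröbner basis.
Inter-reduce: drop elements whose leading term is divisible by another's, tail-reduce, and make monic.
Reduced Gröbner basis: {x² - ½xz - 35/16z - 1, y + ⅜z + 1, z² + 20/3z}.

Buchberger on the second generating set:
h_1 = -8x² + 4xz - yz - 8y + 16z, LT = x².
h_2 = -6x² + 3xz + 11/4yz + 32y + 21z + 42, LT = x².
h_3 = -yz + 4y + 3z + 4, LT = yz.

S(h_1,h_2): lcm = x². S = 7/12yz + 19/3y + 3/2z + 7.
  leading term yz: subtract (-7/12)·h_3 from 7/12yz + 19/3y + 3/2z + 7 → 26/3y + 13/4z + 28/3
  leading term y: no divisor's leading term divides it; move 26/3y to the remainder.
  leading term z: no divisor's leading term divides it; move 13/4z to the remainder.
  leading term 1: no divisor's leading term divides it; move 28/3 to the remainder.
  remainder 26/3y + 13/4z + 28/3 ≠ 0; add k_4 = 26/3y + 13/4z + 28/3 to the basis.

S(h_3,k_4): lcm = yz. S = -4y - ⅜z² - 53/13z - 4.
  leading term y: subtract (-6/13)·k_4 from -4y - ⅜z² - 53/13z - 4 → -⅜z² - 67/26z + 4/13
  leading term z²: no divisor's leading term divides it; move -⅜z² to the remainder.
  leading term z: no divisor's leading term divides it; move -67/26z to the remainder.
  leading term 1: no divisor's leading term divides it; move 4/13 to the remainder.
  remainder -⅜z² - 67/26z + 4/13 ≠ 0; add k_5 = -⅜z² - 67/26z + 4/13 to the basis.

The other S-polynomials (S(h_1,h_3), S(h_2,h_3), S(h_1,k_4), S(h_2,k_4), S(h_1,k_5), S(h_2,k_5), S(h_3,k_5), S(k_4,k_5)) all reduce to 0 modulo the current basis, so we have a Gröbner basis.
Inter-reduce: drop elements whose leading term is divisible by another's, tail-reduce, and make monic.
Reduced Gröbner basis: {x² - ½xz - 35/16z - 29/26, y + ⅜z + 14/13, z² + 268/39z - 32/39}.

Since the reduced bases disagree, the two ideals are not the same.

No, the ideals differ.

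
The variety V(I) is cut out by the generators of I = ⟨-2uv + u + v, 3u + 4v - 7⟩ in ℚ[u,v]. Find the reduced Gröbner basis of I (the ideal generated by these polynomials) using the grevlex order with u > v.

This is the nonlinear analogue of row-reducing a linear system.

f_1 = -2uv + u + v, LT = uv.
f_2 = 3u + 4v - 7, LT = u.

S(f_1,f_2): lcm = uv. S = -4/3v² - ½u + 11/6v.
  leading term v²: no divisor's leading term divides it; move -4/3v² to the remainder.
  leading term u: subtract (-⅙)·f_2 from -½u + 11/6v → 5/2v - 7/6
  leading term v: no divisor's leading term divides it; move 5/2v to the remainder.
  leading term 1: no divisor's leading term divides it; move -7/6 to the remainder.
  remainder -4/3v² + 5/2v - 7/6 ≠ 0; add g_3 = -4/3v² + 5/2v - 7/6 to the basis.

S(f_1,g_3): lcm = uv². S = 11/8uv - ½v² - ⅞u.
  leading term uv: subtract (-11/16)·f_1 from 11/8uv - ½v² - ⅞u → -½v² - 3/16u + 11/16v
  leading term v²: subtract (⅜)·g_3 from -½v² - 3/16u + 11/16v → -3/16u - ¼v + 7/16
  leading term u: subtract (-1/16)·f_2 from -3/16u - ¼v + 7/16 → 0
  remainder 0.

S(f_2,g_3): leading monomials are coprime, so the S-polynomial reduces to 0 (Buchberger's first criterion).
Every S-polynomial of the final basis reduces to 0, so we have a Gröbner basis.
Inter-reduce: drop elements whose leading term is divisible by another's, tail-reduce, and make monic.

G = {v² - 15/8v + ⅞, u + 4/3v - 7/3}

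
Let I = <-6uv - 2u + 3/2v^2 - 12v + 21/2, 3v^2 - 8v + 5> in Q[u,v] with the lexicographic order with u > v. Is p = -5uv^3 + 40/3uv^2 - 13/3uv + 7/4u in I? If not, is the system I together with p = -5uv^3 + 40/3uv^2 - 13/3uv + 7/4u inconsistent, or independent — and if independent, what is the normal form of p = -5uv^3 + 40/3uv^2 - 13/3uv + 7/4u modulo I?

-5uv^3 + 40/3uv^2 - 13/3uv + 7/4u is independent of I; its normal form modulo I is -101/18v + 101/18.

First compute the reduced Gröbner basis of I by Buchberger's algorithm.
f_1 = -6uv - 2u + 3/2v^2 - 12v + 21/2, LT = uv.
f_2 = 3v^2 - 8v + 5, LT = v^2.

S(f_1,f_2): lcm = uv^2. S = 3uv - 5/3u - 1/4v^3 + 2v^2 - 7/4v.
  leading term uv: subtract (-1/2)·f_1 from 3uv - 5/3u - 1/4v^3 + 2v^2 - 7/4v → -8/3u - 1/4v^3 + 11/4v^2 - 31/4v + 21/4
  leading term u: no divisor's leading term divides it; move -8/3u to the remainder.
  leading term v^3: subtract (-1/12v)·f_2 from -1/4v^3 + 11/4v^2 - 31/4v + 21/4 → 25/12v^2 - 22/3v + 21/4
  leading term v^2: subtract (25/36)·f_2 from 25/12v^2 - 22/3v + 21/4 → -16/9v + 16/9
  leading term v: no divisor's leading term divides it; move -16/9v to the remainder.
  leading term 1: no divisor's leading term divides it; move 16/9 to the remainder.
  remainder -8/3u - 16/9v + 16/9 ≠ 0; add h_3 = -8/3u - 16/9v + 16/9 to the basis.

The other S-polynomials (S(f_1,h_3), S(f_2,h_3)) all reduce to 0 modulo the current basis, so we have a Gröbner basis.
Inter-reduce: drop elements whose leading term is divisible by another's, tail-reduce, and make monic.
Reduced Gröbner basis: {u + 2/3v - 2/3, v^2 - 8/3v + 5/3}.
Label its elements g_1 = u + 2/3v - 2/3, g_2 = v^2 - 8/3v + 5/3.

Reduce p = -5uv^3 + 40/3uv^2 - 13/3uv + 7/4u modulo G:
  leading term uv^3: subtract (-5v^3)·g_1 from -5uv^3 + 40/3uv^2 - 13/3uv + 7/4u → 40/3uv^2 - 13/3uv + 7/4u + 10/3v^4 - 10/3v^3
  leading term uv^2: subtract (40/3v^2)·g_1 from 40/3uv^2 - 13/3uv + 7/4u + 10/3v^4 - 10/3v^3 → -13/3uv + 7/4u + 10/3v^4 - 110/9v^3 + 80/9v^2
  leading term uv: subtract (-13/3v)·g_1 from -13/3uv + 7/4u + 10/3v^4 - 110/9v^3 + 80/9v^2 → 7/4u + 10/3v^4 - 110/9v^3 + 106/9v^2 - 26/9v
  leading term u: subtract (7/4)·g_1 from 7/4u + 10/3v^4 - 110/9v^3 + 106/9v^2 - 26/9v → 10/3v^4 - 110/9v^3 + 106/9v^2 - 73/18v + 7/6
  leading term v^4: subtract (10/3v^2)·g_2 from 10/3v^4 - 110/9v^3 + 106/9v^2 - 73/18v + 7/6 → -10/3v^3 + 56/9v^2 - 73/18v + 7/6
  leading term v^3: subtract (-10/3v)·g_2 from -10/3v^3 + 56/9v^2 - 73/18v + 7/6 → -8/3v^2 + 3/2v + 7/6
  leading term v^2: subtract (-8/3)·g_2 from -8/3v^2 + 3/2v + 7/6 → -101/18v + 101/18
  leading term v: no divisor's leading term divides it; move -101/18v to the remainder.
  leading term 1: no divisor's leading term divides it; move 101/18 to the remainder.
  normal form = -101/18v + 101/18.
The normal form is nonzero, so p ∉ I. Since p minus its normal form lies in I, I + (p) = I + (r) where r = -101/18v + 101/18; decide whether this ideal is the whole ring.
Run Buchberger on G together with r (pairs among the g_i already reduce to 0 since G is a Gröbner basis):
g_1 = u + 2/3v - 2/3, LT = u.
g_2 = v^2 - 8/3v + 5/3, LT = v^2.
r = -101/18v + 101/18, LT = v.

The S-polynomials (S(g_1,g_2), S(g_1,r), S(g_2,r)) all reduce to 0 modulo the current basis, so we have a Gröbner basis.
Inter-reduce: drop elements whose leading term is divisible by another's, tail-reduce, and make monic.
Reduced Gröbner basis: {u, v - 1}.
The reduced Gröbner basis of I + (p) is {u, v - 1} ≠ {1}, a proper ideal, so the enlarged system stays consistent: p is independent of I, with normal form -101/18v + 101/18.

The remainder on division by a Gröbner basis is unique — it is the normal form.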